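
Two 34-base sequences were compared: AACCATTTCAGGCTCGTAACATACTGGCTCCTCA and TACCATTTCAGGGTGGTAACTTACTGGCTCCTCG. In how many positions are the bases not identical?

5

Mismatches (1-based): position 1: A→T; position 13: C→G; position 15: C→G; position 21: A→T; position 34: A→G.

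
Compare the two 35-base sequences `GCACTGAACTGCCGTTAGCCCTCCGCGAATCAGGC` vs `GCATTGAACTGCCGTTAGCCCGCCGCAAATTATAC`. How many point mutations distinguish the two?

6

The sequences differ at bases 4, 22, 27, 31, 33, 34 (1-based) — 6 in total.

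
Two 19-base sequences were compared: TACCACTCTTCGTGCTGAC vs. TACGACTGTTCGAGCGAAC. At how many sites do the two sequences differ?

5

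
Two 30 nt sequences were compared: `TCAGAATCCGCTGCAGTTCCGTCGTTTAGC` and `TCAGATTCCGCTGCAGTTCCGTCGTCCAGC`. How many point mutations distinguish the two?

Mismatches (1-based): base 6: A→T; base 26: T→C; base 27: T→C.

3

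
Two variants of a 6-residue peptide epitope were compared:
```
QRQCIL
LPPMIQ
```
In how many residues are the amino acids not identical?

5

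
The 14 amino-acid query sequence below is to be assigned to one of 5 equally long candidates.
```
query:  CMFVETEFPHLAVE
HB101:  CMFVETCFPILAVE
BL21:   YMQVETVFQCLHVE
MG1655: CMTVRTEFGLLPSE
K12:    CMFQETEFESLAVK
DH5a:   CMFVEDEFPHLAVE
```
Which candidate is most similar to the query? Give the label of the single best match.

DH5a

Hamming distances to query — HB101: 2; BL21: 6; MG1655: 6; K12: 4; DH5a: 1.
Smallest is DH5a with 1 mismatch.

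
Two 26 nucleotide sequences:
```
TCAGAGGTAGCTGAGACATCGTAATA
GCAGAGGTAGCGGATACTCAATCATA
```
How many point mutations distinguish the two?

8

The sequences differ at bases 1, 12, 15, 18, 19, 20, 21, 23 (1-based) — 8 in total.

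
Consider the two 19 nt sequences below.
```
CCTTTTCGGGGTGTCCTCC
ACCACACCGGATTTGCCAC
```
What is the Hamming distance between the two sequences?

11

Comparing position by position, 11 positions differ: 1 (C/A), 3 (T/C), 4 (T/A), 5 (T/C), 6 (T/A), 8 (G/C), 11 (G/A), 13 (G/T), 15 (C/G), 17 (T/C), 18 (C/A).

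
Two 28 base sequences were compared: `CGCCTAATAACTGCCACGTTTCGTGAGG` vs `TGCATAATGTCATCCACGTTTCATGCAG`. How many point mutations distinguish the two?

The sequences differ at sites 1, 4, 9, 10, 12, 13, 23, 26, 27 (1-based) — 9 in total.

9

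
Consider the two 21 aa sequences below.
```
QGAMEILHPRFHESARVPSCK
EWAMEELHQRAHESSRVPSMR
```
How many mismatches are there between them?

8

The sequences differ at residues 1, 2, 6, 9, 11, 15, 20, 21 (1-based) — 8 in total.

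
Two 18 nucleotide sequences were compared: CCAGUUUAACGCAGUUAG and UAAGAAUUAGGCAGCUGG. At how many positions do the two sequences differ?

8

Comparing position by position, 8 positions differ: 1 (C/U), 2 (C/A), 5 (U/A), 6 (U/A), 8 (A/U), 10 (C/G), 15 (U/C), 17 (A/G).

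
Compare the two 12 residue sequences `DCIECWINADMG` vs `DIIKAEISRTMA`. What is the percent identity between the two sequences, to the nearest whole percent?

33%

8 positions differ (2, 4, 5, 6, 8, 9, 10, 12), so 4 of 12 match: 4/12 = 33.33%.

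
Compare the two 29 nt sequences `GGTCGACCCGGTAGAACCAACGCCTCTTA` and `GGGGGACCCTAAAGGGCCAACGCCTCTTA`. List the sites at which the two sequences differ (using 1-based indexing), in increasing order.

3, 4, 10, 11, 12, 15, 16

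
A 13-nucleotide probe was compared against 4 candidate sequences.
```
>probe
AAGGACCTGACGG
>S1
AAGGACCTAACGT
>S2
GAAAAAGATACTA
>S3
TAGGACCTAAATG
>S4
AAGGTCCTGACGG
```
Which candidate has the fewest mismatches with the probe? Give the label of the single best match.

S4

S1 differs at 2 bases; S2 differs at 9 bases; S3 differs at 4 bases; S4 differs at 1 base. The closest is S4.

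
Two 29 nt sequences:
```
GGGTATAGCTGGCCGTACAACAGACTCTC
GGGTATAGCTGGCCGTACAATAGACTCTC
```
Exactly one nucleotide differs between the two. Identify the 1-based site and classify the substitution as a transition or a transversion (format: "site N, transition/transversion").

Site 21 changes C→T. C is a pyrimidine and T is a pyrimidine, so this is a transition.

site 21, transition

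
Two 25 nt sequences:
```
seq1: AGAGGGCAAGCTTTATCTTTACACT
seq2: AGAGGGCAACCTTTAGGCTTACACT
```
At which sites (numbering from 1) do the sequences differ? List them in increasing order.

10, 16, 17, 18

Differences at site 10 (G→C), site 16 (T→G), site 17 (C→G), site 18 (T→C).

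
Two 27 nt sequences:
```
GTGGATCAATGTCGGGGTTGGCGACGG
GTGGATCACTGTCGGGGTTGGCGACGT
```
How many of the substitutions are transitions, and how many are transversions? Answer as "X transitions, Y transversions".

0 transitions, 2 transversions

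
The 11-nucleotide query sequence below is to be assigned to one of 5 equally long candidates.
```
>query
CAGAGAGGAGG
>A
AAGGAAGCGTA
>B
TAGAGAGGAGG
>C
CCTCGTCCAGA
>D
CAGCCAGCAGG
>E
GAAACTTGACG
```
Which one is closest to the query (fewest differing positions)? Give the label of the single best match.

B

A differs at 7 positions; B differs at 1 position; C differs at 7 positions; D differs at 3 positions; E differs at 6 positions. The closest is B.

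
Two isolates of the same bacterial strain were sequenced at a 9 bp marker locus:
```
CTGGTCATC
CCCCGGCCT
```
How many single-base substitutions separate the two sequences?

Comparing position by position, 8 sites differ: 2 (T/C), 3 (G/C), 4 (G/C), 5 (T/G), 6 (C/G), 7 (A/C), 8 (T/C), 9 (C/T).

8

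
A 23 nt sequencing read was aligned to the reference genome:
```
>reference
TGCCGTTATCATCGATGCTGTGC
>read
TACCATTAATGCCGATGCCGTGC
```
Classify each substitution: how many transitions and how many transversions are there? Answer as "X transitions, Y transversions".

Mismatches (1-based):
position 2: G→A (purine→purine, transition)
position 5: G→A (purine→purine, transition)
position 9: T→A (pyrimidine→purine, transversion)
position 10: C→T (pyrimidine→pyrimidine, transition)
position 11: A→G (purine→purine, transition)
position 12: T→C (pyrimidine→pyrimidine, transition)
position 19: T→C (pyrimidine→pyrimidine, transition)

6 transitions, 1 transversion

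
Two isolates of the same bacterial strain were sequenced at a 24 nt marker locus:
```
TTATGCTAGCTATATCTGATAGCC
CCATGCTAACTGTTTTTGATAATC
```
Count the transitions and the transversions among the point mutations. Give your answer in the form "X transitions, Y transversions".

Transitions (purine↔purine or pyrimidine↔pyrimidine): 1 T→C, 2 T→C, 9 G→A, 12 A→G, 16 C→T, 22 G→A, 23 C→T.
Transversions (purine↔pyrimidine): 14 A→T.

7 transitions, 1 transversion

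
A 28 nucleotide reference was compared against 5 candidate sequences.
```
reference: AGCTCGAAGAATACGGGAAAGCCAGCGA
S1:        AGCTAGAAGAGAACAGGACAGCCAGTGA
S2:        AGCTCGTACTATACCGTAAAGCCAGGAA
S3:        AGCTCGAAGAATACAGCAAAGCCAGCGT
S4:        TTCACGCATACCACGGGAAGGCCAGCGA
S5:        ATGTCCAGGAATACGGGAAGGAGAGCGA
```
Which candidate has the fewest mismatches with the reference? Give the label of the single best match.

S3

Hamming distances to reference — S1: 6; S2: 7; S3: 3; S4: 8; S5: 7.
Smallest is S3 with 3 mismatches.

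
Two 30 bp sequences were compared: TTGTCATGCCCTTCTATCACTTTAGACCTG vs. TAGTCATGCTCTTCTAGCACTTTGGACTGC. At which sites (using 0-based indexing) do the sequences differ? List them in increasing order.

1, 9, 16, 23, 27, 28, 29

Scanning 0-based: 1: T/A; 9: C/T; 16: T/G; 23: A/G; 27: C/T; 28: T/G; 29: G/C.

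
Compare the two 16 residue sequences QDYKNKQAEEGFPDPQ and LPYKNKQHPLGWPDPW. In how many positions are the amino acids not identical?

7

The sequences differ at positions 1, 2, 8, 9, 10, 12, 16 (1-based) — 7 in total.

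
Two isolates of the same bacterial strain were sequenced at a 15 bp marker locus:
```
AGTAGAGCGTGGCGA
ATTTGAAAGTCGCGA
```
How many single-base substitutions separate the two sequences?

The sequences differ at sites 2, 4, 7, 8, 11 (1-based) — 5 in total.

5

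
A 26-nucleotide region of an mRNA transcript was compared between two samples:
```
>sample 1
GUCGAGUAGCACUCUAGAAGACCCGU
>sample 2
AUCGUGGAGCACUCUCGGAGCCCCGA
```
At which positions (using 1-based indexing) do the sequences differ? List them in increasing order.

1, 5, 7, 16, 18, 21, 26

Scanning 1-based: 1: G/A; 5: A/U; 7: U/G; 16: A/C; 18: A/G; 21: A/C; 26: U/A.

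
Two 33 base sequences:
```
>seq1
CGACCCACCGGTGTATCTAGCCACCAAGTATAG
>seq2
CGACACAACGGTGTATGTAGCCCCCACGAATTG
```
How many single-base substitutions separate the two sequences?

Comparing position by position, 7 sites differ: 5 (C/A), 8 (C/A), 17 (C/G), 23 (A/C), 27 (A/C), 29 (T/A), 32 (A/T).

7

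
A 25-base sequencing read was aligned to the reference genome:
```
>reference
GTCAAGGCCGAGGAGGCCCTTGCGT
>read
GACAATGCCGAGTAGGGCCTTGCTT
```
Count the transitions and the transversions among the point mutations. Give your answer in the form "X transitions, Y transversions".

Mismatches (1-based):
base 2: T→A (pyrimidine→purine, transversion)
base 6: G→T (purine→pyrimidine, transversion)
base 13: G→T (purine→pyrimidine, transversion)
base 17: C→G (pyrimidine→purine, transversion)
base 24: G→T (purine→pyrimidine, transversion)

0 transitions, 5 transversions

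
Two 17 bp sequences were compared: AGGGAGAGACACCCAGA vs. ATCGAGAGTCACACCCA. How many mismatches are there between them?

Comparing position by position, 6 bases differ: 2 (G/T), 3 (G/C), 9 (A/T), 13 (C/A), 15 (A/C), 16 (G/C).

6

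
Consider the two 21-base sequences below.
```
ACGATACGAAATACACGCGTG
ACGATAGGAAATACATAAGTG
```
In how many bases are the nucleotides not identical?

Comparing position by position, 4 bases differ: 7 (C/G), 16 (C/T), 17 (G/A), 18 (C/A).

4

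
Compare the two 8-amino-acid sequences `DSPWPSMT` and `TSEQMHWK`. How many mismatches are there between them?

Mismatches (1-based): position 1: D→T; position 3: P→E; position 4: W→Q; position 5: P→M; position 6: S→H; position 7: M→W; position 8: T→K.

7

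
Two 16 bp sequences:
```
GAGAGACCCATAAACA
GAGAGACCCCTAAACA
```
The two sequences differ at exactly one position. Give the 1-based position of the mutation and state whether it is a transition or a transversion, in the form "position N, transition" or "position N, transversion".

The sequences differ only at position 10: A→C (purine→pyrimidine), a transversion.

position 10, transversion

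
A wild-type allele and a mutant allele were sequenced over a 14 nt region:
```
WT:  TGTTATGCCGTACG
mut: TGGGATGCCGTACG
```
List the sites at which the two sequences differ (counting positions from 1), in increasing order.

3, 4

Scanning 1-based: 3: T/G; 4: T/G.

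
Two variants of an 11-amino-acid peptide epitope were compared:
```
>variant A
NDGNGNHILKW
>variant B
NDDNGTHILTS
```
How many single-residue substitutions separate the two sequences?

4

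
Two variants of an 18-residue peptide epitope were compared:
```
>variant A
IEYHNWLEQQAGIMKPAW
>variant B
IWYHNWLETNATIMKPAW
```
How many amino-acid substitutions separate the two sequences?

4

Mismatches (1-based): position 2: E→W; position 9: Q→T; position 10: Q→N; position 12: G→T.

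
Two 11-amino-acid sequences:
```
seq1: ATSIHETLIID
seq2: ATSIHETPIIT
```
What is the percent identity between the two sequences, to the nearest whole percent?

82%

Mismatches at positions 8, 11 (1-based): 2 of 11.
Identical positions: 9/11 = 81.82% → 82%.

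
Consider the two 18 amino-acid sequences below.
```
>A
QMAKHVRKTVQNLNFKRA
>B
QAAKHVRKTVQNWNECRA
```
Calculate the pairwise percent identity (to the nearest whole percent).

78%

Mismatches at positions 2, 13, 15, 16 (1-based): 4 of 18.
Identical positions: 14/18 = 77.78% → 78%.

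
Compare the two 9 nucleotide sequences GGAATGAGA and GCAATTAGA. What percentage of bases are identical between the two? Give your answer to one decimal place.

77.8%

Mismatches at positions 2, 6 (1-based): 2 of 9.
Identical positions: 7/9 = 77.78% → 77.8%.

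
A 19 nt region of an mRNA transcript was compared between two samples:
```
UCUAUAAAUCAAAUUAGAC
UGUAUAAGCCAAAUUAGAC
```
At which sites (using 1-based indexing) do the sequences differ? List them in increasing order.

Differences at site 2 (C→G), site 8 (A→G), site 9 (U→C).

2, 8, 9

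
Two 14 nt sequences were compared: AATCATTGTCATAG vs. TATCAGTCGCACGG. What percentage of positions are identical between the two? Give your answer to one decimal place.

Mismatches at positions 1, 6, 8, 9, 12, 13 (1-based): 6 of 14.
Identical positions: 8/14 = 57.14% → 57.1%.

57.1%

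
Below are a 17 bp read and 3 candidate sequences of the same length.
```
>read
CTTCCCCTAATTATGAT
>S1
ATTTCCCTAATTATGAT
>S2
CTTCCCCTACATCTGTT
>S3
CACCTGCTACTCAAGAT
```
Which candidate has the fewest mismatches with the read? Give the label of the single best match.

S1

S1 differs at 2 bases; S2 differs at 4 bases; S3 differs at 7 bases. The closest is S1.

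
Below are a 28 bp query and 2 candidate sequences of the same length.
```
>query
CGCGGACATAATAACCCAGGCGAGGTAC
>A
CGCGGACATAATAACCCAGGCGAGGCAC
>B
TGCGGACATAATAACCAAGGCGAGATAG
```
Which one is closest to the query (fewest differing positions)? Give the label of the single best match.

A

Hamming distances to query — A: 1; B: 4.
Smallest is A with 1 mismatch.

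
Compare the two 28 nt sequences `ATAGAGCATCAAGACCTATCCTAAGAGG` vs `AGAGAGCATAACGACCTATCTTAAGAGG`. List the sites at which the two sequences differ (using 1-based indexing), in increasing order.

Differences at site 2 (T→G), site 10 (C→A), site 12 (A→C), site 21 (C→T).

2, 10, 12, 21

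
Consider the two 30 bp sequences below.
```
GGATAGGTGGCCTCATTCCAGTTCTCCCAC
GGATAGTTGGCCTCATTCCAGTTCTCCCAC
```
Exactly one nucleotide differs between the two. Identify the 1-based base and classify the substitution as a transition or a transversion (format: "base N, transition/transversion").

Base 7 changes G→T. G is a purine and T is a pyrimidine, so this is a transversion.

base 7, transversion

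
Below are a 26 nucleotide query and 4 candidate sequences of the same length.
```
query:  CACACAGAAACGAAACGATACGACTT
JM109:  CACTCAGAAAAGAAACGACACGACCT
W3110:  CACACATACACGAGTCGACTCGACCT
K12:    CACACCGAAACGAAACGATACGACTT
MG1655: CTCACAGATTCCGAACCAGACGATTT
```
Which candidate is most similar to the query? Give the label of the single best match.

K12

JM109 differs at 4 sites; W3110 differs at 7 sites; K12 differs at 1 site; MG1655 differs at 8 sites. The closest is K12.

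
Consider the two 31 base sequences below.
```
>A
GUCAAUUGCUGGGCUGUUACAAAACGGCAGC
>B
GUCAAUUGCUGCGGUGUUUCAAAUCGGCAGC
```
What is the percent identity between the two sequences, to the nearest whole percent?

Mismatches at positions 12, 14, 19, 24 (1-based): 4 of 31.
Identical positions: 27/31 = 87.1% → 87%.

87%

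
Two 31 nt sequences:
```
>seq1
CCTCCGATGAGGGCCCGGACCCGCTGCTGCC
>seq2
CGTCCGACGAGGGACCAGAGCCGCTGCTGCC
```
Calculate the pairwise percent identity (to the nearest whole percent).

84%

5 positions differ (2, 8, 14, 17, 20), so 26 of 31 match: 26/31 = 83.87%.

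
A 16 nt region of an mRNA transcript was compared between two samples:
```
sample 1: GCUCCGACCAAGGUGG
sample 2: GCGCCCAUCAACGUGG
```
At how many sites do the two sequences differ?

4

Comparing position by position, 4 sites differ: 3 (U/G), 6 (G/C), 8 (C/U), 12 (G/C).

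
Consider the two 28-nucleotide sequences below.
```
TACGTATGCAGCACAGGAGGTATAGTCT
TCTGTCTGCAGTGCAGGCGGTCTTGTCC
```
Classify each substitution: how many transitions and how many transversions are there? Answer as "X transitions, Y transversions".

Transitions (purine↔purine or pyrimidine↔pyrimidine): 3 C→T, 12 C→T, 13 A→G, 28 T→C.
Transversions (purine↔pyrimidine): 2 A→C, 6 A→C, 18 A→C, 22 A→C, 24 A→T.

4 transitions, 5 transversions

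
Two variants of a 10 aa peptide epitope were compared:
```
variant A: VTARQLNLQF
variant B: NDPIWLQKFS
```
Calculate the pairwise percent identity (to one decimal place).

10.0%

Mismatches at positions 1, 2, 3, 4, 5, 7, 8, 9, 10 (1-based): 9 of 10.
Identical positions: 1/10 = 10% → 10.0%.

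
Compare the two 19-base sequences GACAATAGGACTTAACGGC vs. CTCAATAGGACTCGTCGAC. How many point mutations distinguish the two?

Mismatches (1-based): position 1: G→C; position 2: A→T; position 13: T→C; position 14: A→G; position 15: A→T; position 18: G→A.

6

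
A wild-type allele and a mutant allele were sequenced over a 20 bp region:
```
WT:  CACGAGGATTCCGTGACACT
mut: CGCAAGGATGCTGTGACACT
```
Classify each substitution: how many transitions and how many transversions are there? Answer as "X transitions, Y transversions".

3 transitions, 1 transversion

Transitions (purine↔purine or pyrimidine↔pyrimidine): 2 A→G, 4 G→A, 12 C→T.
Transversions (purine↔pyrimidine): 10 T→G.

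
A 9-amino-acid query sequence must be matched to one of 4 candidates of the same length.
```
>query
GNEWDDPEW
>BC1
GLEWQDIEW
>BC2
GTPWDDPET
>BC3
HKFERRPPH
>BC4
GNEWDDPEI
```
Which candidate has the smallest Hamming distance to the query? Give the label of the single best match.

BC4

Hamming distances to query — BC1: 3; BC2: 3; BC3: 8; BC4: 1.
Smallest is BC4 with 1 mismatch.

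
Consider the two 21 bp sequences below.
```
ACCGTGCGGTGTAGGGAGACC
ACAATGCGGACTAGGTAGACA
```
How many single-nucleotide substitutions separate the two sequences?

The sequences differ at bases 3, 4, 10, 11, 16, 21 (1-based) — 6 in total.

6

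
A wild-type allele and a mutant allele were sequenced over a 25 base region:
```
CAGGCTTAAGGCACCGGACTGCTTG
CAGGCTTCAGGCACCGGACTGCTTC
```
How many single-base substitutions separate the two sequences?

Comparing position by position, 2 sites differ: 8 (A/C), 25 (G/C).

2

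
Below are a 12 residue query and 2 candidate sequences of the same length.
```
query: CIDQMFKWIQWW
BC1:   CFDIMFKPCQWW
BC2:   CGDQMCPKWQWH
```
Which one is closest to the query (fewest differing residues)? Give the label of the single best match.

BC1

Hamming distances to query — BC1: 4; BC2: 6.
Smallest is BC1 with 4 mismatches.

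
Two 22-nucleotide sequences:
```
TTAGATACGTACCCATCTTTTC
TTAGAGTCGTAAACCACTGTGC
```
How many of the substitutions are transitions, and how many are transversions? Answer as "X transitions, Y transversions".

0 transitions, 8 transversions

Transitions (purine↔purine or pyrimidine↔pyrimidine): none.
Transversions (purine↔pyrimidine): 6 T→G, 7 A→T, 12 C→A, 13 C→A, 15 A→C, 16 T→A, 19 T→G, 21 T→G.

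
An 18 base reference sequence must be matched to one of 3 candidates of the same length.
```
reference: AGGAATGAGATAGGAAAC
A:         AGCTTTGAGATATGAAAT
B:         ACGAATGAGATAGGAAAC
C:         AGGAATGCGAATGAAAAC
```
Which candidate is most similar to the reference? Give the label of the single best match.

B

Hamming distances to reference — A: 5; B: 1; C: 4.
Smallest is B with 1 mismatch.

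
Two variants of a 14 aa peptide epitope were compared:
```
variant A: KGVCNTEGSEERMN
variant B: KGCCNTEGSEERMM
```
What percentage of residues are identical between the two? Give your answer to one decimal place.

85.7%

Mismatches at positions 3, 14 (1-based): 2 of 14.
Identical positions: 12/14 = 85.71% → 85.7%.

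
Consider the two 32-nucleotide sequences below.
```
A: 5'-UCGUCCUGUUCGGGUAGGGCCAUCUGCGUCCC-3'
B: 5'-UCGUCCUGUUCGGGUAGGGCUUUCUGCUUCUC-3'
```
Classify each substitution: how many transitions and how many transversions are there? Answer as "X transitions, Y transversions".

Mismatches (1-based):
site 21: C→U (pyrimidine→pyrimidine, transition)
site 22: A→U (purine→pyrimidine, transversion)
site 28: G→U (purine→pyrimidine, transversion)
site 31: C→U (pyrimidine→pyrimidine, transition)

2 transitions, 2 transversions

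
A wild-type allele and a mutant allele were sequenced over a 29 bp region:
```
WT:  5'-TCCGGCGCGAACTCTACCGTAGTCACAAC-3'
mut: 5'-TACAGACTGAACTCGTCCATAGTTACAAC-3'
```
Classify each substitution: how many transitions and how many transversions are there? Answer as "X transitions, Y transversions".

Mismatches (1-based):
base 2: C→A (pyrimidine→purine, transversion)
base 4: G→A (purine→purine, transition)
base 6: C→A (pyrimidine→purine, transversion)
base 7: G→C (purine→pyrimidine, transversion)
base 8: C→T (pyrimidine→pyrimidine, transition)
base 15: T→G (pyrimidine→purine, transversion)
base 16: A→T (purine→pyrimidine, transversion)
base 19: G→A (purine→purine, transition)
base 24: C→T (pyrimidine→pyrimidine, transition)

4 transitions, 5 transversions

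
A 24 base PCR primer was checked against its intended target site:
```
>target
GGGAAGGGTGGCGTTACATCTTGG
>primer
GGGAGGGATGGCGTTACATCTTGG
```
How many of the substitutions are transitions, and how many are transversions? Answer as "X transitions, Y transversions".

2 transitions, 0 transversions

Mismatches (1-based):
base 5: A→G (purine→purine, transition)
base 8: G→A (purine→purine, transition)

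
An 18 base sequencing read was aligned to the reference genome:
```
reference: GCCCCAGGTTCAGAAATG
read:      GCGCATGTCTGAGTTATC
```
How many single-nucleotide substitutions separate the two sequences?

The sequences differ at bases 3, 5, 6, 8, 9, 11, 14, 15, 18 (1-based) — 9 in total.

9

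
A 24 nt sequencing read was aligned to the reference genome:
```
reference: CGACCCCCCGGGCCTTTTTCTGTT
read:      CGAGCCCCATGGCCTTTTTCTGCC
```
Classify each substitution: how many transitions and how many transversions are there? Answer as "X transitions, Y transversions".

2 transitions, 3 transversions

Mismatches (1-based):
base 4: C→G (pyrimidine→purine, transversion)
base 9: C→A (pyrimidine→purine, transversion)
base 10: G→T (purine→pyrimidine, transversion)
base 23: T→C (pyrimidine→pyrimidine, transition)
base 24: T→C (pyrimidine→pyrimidine, transition)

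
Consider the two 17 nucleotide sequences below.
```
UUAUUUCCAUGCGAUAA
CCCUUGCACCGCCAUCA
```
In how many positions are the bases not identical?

The sequences differ at positions 1, 2, 3, 6, 8, 9, 10, 13, 16 (1-based) — 9 in total.

9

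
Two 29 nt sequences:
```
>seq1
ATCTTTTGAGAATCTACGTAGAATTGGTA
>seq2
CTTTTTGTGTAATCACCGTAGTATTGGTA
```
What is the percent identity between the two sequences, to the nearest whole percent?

69%

9 positions differ (1, 3, 7, 8, 9, 10, 15, 16, 22), so 20 of 29 match: 20/29 = 68.97%.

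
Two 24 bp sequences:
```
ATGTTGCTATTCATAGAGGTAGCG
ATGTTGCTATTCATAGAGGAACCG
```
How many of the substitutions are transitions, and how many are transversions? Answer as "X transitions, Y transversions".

0 transitions, 2 transversions

Transitions (purine↔purine or pyrimidine↔pyrimidine): none.
Transversions (purine↔pyrimidine): 20 T→A, 22 G→C.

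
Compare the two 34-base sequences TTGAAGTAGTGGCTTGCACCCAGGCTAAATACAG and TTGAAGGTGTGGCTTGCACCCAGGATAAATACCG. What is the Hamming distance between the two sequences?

4

The sequences differ at sites 7, 8, 25, 33 (1-based) — 4 in total.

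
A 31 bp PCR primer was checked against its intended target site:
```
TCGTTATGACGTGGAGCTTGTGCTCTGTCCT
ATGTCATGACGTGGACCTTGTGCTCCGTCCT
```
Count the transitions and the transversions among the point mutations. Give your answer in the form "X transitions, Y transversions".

Mismatches (1-based):
position 1: T→A (pyrimidine→purine, transversion)
position 2: C→T (pyrimidine→pyrimidine, transition)
position 5: T→C (pyrimidine→pyrimidine, transition)
position 16: G→C (purine→pyrimidine, transversion)
position 26: T→C (pyrimidine→pyrimidine, transition)

3 transitions, 2 transversions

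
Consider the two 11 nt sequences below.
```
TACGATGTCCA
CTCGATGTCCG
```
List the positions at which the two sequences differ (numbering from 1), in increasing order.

Differences at position 1 (T→C), position 2 (A→T), position 11 (A→G).

1, 2, 11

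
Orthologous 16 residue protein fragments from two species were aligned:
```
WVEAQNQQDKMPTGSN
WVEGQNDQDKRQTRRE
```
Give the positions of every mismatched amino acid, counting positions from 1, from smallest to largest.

4, 7, 11, 12, 14, 15, 16

Differences at position 4 (A→G), position 7 (Q→D), position 11 (M→R), position 12 (P→Q), position 14 (G→R), position 15 (S→R), position 16 (N→E).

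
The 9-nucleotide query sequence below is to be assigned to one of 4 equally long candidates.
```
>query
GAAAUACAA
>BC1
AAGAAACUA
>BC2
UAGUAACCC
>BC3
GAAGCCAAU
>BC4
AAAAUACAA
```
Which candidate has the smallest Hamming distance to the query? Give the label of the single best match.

Hamming distances to query — BC1: 4; BC2: 6; BC3: 5; BC4: 1.
Smallest is BC4 with 1 mismatch.

BC4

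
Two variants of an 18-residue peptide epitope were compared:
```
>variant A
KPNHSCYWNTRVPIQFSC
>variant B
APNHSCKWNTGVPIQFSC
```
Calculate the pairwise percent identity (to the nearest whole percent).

83%

Mismatches at positions 1, 7, 11 (1-based): 3 of 18.
Identical positions: 15/18 = 83.33% → 83%.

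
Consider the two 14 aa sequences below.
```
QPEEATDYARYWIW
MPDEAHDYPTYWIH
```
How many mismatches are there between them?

The sequences differ at residues 1, 3, 6, 9, 10, 14 (1-based) — 6 in total.

6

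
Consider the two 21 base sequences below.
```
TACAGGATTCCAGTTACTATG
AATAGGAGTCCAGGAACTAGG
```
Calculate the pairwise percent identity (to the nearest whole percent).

Mismatches at positions 1, 3, 8, 14, 15, 20 (1-based): 6 of 21.
Identical positions: 15/21 = 71.43% → 71%.

71%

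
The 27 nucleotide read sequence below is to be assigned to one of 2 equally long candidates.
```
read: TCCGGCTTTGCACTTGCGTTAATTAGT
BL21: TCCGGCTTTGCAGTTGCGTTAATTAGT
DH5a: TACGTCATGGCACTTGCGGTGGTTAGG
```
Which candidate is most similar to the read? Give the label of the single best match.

BL21

Hamming distances to read — BL21: 1; DH5a: 8.
Smallest is BL21 with 1 mismatch.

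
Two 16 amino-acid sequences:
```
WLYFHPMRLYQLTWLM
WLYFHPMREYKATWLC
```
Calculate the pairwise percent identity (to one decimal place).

75.0%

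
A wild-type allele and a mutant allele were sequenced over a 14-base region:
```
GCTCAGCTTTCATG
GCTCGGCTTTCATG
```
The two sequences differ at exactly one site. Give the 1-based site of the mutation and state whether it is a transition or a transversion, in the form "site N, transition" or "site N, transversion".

The sequences differ only at site 5: A→G (purine→purine), a transition.

site 5, transition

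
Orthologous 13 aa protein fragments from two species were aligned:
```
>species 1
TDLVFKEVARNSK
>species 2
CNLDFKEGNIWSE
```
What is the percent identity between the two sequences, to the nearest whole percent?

38%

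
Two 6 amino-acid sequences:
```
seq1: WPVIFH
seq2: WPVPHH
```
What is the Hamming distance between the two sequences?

2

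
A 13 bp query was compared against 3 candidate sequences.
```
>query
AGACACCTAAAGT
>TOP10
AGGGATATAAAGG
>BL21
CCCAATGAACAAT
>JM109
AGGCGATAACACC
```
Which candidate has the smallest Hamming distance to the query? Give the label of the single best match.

TOP10 differs at 5 sites; BL21 differs at 9 sites; JM109 differs at 8 sites. The closest is TOP10.

TOP10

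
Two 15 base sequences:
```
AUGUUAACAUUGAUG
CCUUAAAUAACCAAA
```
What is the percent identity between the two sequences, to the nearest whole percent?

10 positions differ (1, 2, 3, 5, 8, 10, 11, 12, 14, 15), so 5 of 15 match: 5/15 = 33.33%.

33%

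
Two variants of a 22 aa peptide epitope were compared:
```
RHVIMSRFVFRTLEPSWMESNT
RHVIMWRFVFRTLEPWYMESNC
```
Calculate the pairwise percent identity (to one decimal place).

Mismatches at positions 6, 16, 17, 22 (1-based): 4 of 22.
Identical positions: 18/22 = 81.82% → 81.8%.

81.8%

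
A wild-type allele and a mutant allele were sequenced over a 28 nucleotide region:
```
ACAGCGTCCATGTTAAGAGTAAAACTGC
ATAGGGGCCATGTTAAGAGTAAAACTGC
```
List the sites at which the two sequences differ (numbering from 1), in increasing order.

2, 5, 7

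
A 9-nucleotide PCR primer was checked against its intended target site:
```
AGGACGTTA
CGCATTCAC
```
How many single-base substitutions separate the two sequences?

Mismatches (1-based): site 1: A→C; site 3: G→C; site 5: C→T; site 6: G→T; site 7: T→C; site 8: T→A; site 9: A→C.

7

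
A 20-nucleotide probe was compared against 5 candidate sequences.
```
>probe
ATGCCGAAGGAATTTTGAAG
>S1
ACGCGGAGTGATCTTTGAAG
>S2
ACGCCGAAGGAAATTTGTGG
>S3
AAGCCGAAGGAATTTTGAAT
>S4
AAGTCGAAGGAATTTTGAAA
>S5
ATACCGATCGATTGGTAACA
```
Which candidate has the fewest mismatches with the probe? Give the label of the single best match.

S1 differs at 6 bases; S2 differs at 4 bases; S3 differs at 2 bases; S4 differs at 3 bases; S5 differs at 9 bases. The closest is S3.

S3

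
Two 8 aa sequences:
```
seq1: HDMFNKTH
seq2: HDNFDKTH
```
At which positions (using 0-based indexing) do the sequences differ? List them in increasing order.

2, 4

Differences at position 2 (M→N), position 4 (N→D).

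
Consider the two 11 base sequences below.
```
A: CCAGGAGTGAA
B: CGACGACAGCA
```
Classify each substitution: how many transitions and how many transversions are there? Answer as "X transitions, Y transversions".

Transitions (purine↔purine or pyrimidine↔pyrimidine): none.
Transversions (purine↔pyrimidine): 2 C→G, 4 G→C, 7 G→C, 8 T→A, 10 A→C.

0 transitions, 5 transversions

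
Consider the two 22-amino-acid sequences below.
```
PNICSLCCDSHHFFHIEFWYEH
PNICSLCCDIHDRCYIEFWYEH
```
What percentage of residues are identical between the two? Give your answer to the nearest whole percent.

77%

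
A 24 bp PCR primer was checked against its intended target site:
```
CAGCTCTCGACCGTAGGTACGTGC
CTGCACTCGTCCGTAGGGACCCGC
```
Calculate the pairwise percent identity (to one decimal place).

75.0%

6 positions differ (2, 5, 10, 18, 21, 22), so 18 of 24 match: 18/24 = 75%.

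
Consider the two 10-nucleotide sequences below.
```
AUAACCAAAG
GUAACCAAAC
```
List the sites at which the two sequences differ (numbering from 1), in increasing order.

Differences at site 1 (A→G), site 10 (G→C).

1, 10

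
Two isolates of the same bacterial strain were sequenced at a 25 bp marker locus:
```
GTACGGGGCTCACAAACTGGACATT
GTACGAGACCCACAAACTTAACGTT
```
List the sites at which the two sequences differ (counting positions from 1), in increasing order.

6, 8, 10, 19, 20, 23

Scanning 1-based: 6: G/A; 8: G/A; 10: T/C; 19: G/T; 20: G/A; 23: A/G.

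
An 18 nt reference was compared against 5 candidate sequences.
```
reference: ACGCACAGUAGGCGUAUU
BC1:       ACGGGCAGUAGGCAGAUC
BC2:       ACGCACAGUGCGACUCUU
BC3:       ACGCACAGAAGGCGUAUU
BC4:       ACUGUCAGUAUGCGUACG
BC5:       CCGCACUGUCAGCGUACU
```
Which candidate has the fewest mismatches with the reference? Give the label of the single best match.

BC3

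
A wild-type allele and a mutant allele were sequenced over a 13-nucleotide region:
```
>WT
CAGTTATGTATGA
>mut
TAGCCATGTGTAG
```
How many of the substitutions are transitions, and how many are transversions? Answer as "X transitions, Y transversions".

6 transitions, 0 transversions

Mismatches (1-based):
position 1: C→T (pyrimidine→pyrimidine, transition)
position 4: T→C (pyrimidine→pyrimidine, transition)
position 5: T→C (pyrimidine→pyrimidine, transition)
position 10: A→G (purine→purine, transition)
position 12: G→A (purine→purine, transition)
position 13: A→G (purine→purine, transition)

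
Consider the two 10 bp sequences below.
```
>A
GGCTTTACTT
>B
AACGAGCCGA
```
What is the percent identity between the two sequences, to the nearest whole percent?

20%

Mismatches at positions 1, 2, 4, 5, 6, 7, 9, 10 (1-based): 8 of 10.
Identical positions: 2/10 = 20% → 20%.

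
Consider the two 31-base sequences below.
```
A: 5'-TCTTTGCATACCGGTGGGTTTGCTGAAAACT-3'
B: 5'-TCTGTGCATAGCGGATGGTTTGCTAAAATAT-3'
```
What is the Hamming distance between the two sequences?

7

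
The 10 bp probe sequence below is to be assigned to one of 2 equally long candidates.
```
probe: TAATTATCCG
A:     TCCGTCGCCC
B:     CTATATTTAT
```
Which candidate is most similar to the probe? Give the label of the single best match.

A

A differs at 6 positions; B differs at 7 positions. The closest is A.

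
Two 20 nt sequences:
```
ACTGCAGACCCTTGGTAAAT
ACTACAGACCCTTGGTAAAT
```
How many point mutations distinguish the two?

1

Mismatches (1-based): position 4: G→A.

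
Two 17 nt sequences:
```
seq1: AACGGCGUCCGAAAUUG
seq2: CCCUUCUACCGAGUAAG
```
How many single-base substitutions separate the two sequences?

10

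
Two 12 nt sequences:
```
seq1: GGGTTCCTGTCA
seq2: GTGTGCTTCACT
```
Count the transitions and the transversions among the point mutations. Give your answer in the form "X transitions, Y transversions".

Mismatches (1-based):
position 2: G→T (purine→pyrimidine, transversion)
position 5: T→G (pyrimidine→purine, transversion)
position 7: C→T (pyrimidine→pyrimidine, transition)
position 9: G→C (purine→pyrimidine, transversion)
position 10: T→A (pyrimidine→purine, transversion)
position 12: A→T (purine→pyrimidine, transversion)

1 transition, 5 transversions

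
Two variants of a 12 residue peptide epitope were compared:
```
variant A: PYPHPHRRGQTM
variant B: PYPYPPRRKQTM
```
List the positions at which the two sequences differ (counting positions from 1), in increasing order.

Scanning 1-based: 4: H/Y; 6: H/P; 9: G/K.

4, 6, 9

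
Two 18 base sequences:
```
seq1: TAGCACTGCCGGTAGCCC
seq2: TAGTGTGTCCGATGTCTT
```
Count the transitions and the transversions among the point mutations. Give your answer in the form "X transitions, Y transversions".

7 transitions, 3 transversions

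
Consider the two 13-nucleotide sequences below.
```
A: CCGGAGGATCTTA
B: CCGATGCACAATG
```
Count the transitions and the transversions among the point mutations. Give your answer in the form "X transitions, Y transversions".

3 transitions, 4 transversions

Mismatches (1-based):
site 4: G→A (purine→purine, transition)
site 5: A→T (purine→pyrimidine, transversion)
site 7: G→C (purine→pyrimidine, transversion)
site 9: T→C (pyrimidine→pyrimidine, transition)
site 10: C→A (pyrimidine→purine, transversion)
site 11: T→A (pyrimidine→purine, transversion)
site 13: A→G (purine→purine, transition)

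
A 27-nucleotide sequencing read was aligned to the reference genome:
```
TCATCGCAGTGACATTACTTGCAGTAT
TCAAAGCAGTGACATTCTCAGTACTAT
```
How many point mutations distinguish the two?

Comparing position by position, 8 positions differ: 4 (T/A), 5 (C/A), 17 (A/C), 18 (C/T), 19 (T/C), 20 (T/A), 22 (C/T), 24 (G/C).

8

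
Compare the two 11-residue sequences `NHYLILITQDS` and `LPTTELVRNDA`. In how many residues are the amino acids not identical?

Comparing position by position, 9 residues differ: 1 (N/L), 2 (H/P), 3 (Y/T), 4 (L/T), 5 (I/E), 7 (I/V), 8 (T/R), 9 (Q/N), 11 (S/A).

9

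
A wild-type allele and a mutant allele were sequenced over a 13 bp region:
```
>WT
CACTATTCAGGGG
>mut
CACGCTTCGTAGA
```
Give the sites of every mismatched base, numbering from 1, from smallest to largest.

4, 5, 9, 10, 11, 13

Differences at site 4 (T→G), site 5 (A→C), site 9 (A→G), site 10 (G→T), site 11 (G→A), site 13 (G→A).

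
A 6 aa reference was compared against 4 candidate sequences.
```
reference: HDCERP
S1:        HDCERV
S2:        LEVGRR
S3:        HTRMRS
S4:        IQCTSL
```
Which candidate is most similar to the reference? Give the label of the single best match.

S1 differs at 1 residue; S2 differs at 5 residues; S3 differs at 4 residues; S4 differs at 5 residues. The closest is S1.

S1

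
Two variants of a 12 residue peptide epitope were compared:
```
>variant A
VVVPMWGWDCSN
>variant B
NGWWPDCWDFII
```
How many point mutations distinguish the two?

Comparing position by position, 10 residues differ: 1 (V/N), 2 (V/G), 3 (V/W), 4 (P/W), 5 (M/P), 6 (W/D), 7 (G/C), 10 (C/F), 11 (S/I), 12 (N/I).

10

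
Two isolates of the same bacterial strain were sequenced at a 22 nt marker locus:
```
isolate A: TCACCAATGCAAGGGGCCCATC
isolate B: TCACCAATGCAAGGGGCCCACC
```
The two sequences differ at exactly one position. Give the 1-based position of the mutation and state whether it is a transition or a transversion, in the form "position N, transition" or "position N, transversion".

position 21, transition

Position 21 changes T→C. T is a pyrimidine and C is a pyrimidine, so this is a transition.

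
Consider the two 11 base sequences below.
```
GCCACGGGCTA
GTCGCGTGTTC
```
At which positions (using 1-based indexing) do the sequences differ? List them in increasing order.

Differences at position 2 (C→T), position 4 (A→G), position 7 (G→T), position 9 (C→T), position 11 (A→C).

2, 4, 7, 9, 11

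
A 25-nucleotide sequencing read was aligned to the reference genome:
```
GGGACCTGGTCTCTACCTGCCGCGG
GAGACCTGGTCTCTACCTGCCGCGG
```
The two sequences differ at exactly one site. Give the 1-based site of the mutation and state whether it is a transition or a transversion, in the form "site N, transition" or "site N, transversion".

site 2, transition

The sequences differ only at site 2: G→A (purine→purine), a transition.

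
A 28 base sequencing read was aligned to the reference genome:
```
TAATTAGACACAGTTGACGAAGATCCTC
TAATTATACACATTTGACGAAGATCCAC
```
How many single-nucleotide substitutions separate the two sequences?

3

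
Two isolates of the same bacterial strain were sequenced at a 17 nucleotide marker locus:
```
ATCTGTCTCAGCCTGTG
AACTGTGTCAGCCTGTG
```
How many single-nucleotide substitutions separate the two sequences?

Mismatches (1-based): base 2: T→A; base 7: C→G.

2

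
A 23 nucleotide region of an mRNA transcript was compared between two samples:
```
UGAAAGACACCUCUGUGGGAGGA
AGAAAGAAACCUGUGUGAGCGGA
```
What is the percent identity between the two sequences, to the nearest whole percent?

5 positions differ (1, 8, 13, 18, 20), so 18 of 23 match: 18/23 = 78.26%.

78%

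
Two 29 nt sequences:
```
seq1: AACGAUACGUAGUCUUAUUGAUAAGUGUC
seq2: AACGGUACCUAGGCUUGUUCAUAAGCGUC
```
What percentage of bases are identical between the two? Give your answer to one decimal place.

79.3%

6 positions differ (5, 9, 13, 17, 20, 26), so 23 of 29 match: 23/29 = 79.31%.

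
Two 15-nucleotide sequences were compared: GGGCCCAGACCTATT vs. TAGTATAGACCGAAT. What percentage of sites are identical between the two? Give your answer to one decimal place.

53.3%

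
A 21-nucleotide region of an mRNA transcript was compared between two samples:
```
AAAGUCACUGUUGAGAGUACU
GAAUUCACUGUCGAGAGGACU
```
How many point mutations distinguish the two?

4

The sequences differ at positions 1, 4, 12, 18 (1-based) — 4 in total.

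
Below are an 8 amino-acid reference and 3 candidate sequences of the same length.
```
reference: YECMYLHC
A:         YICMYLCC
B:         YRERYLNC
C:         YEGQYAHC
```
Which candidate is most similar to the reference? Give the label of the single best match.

A

A differs at 2 positions; B differs at 4 positions; C differs at 3 positions. The closest is A.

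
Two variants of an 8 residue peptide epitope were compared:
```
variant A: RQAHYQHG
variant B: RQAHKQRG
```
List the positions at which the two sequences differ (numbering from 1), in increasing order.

5, 7

Differences at position 5 (Y→K), position 7 (H→R).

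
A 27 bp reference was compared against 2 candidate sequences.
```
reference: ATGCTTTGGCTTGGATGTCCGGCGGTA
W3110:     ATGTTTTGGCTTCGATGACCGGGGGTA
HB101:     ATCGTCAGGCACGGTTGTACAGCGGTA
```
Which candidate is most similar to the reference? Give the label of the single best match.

W3110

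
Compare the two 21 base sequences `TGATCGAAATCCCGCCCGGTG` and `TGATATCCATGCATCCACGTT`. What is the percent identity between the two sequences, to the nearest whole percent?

Mismatches at positions 5, 6, 7, 8, 11, 13, 14, 17, 18, 21 (1-based): 10 of 21.
Identical positions: 11/21 = 52.38% → 52%.

52%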